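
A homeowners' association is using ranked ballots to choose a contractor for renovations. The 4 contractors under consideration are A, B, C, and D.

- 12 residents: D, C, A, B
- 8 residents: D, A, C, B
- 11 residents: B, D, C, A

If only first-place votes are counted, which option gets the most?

First-place vote totals:
  A: 0
  B: 11
  C: 0
  D: 20
D has the most first-place votes.

D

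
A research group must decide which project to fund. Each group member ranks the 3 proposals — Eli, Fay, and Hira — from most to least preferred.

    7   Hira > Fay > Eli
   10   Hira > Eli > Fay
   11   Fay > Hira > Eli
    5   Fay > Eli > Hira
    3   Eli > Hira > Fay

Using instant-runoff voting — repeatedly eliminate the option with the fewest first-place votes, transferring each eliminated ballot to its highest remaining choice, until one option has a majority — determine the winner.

Hira

Round 1: Hira 17, Fay 16, Eli 3. Eli has the fewest and is eliminated.
Round 2: Hira 20, Fay 16. Hira has a majority.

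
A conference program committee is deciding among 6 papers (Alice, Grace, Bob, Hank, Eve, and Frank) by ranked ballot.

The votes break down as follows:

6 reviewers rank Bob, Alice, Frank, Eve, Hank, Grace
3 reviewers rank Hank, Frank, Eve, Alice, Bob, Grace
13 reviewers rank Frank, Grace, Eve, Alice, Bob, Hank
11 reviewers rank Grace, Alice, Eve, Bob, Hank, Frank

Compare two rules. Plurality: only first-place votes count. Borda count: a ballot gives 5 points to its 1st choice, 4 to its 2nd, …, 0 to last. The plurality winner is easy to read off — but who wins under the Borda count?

Plurality first-place counts: Alice 0, Grace 11, Bob 6, Hank 3, Eve 0, Frank 13 → Frank.
Borda totals: Alice 100, Grace 107, Bob 68, Hank 32, Eve 93, Frank 95 → Grace.

Grace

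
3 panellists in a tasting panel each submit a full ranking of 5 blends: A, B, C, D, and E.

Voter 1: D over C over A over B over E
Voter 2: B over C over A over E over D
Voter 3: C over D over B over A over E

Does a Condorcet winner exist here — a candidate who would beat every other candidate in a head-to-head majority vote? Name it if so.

C

Head-to-head results (3 voters total):
A vs B: B wins 2–1.
A vs C: C wins 3–0.
A vs D: D wins 2–1.
A vs E: A wins 3–0.
B vs C: C wins 2–1.
B vs D: D wins 2–1.
B vs E: B wins 3–0.
C vs D: C wins 2–1.
C vs E: C wins 3–0.
D vs E: D wins 2–1.
C beats each rival — A (3–0), B (2–1), D (2–1), E (3–0) — so C is the Condorcet winner.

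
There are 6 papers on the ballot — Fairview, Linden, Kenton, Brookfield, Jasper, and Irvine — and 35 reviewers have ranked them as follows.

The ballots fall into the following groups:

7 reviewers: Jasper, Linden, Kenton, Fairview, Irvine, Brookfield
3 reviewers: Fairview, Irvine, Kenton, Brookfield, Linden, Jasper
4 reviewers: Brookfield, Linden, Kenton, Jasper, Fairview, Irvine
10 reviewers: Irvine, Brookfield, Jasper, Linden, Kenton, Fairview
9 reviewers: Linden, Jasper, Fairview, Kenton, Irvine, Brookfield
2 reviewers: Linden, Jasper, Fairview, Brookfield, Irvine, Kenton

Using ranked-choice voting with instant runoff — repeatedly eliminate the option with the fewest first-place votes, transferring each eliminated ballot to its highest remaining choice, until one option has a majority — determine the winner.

Round 1: Linden 11, Irvine 10, Jasper 7, Brookfield 4, Fairview 3, Kenton 0. Kenton has the fewest and is eliminated.
Round 2: Linden 11, Irvine 10, Jasper 7, Brookfield 4, Fairview 3. Fairview has the fewest and is eliminated.
Round 3: Irvine 13, Linden 11, Jasper 7, Brookfield 4. Brookfield has the fewest and is eliminated.
Round 4: Linden 15, Irvine 13, Jasper 7. Jasper has the fewest and is eliminated.
Round 5: Linden 22, Irvine 13. Linden has a majority.

Linden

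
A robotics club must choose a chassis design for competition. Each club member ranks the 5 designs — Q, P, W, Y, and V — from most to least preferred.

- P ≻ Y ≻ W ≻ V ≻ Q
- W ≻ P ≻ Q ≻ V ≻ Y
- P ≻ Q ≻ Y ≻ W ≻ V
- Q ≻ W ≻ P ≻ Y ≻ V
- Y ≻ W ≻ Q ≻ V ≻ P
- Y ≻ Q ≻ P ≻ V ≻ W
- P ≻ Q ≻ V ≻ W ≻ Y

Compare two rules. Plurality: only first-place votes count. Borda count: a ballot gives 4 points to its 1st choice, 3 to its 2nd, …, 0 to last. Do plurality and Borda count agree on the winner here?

Yes

Plurality first-place counts: Q 1, P 3, W 1, Y 2, V 0 → P.
Borda totals: Q 17, P 19, W 14, Y 14, V 6 → P.
The two rules agree on P.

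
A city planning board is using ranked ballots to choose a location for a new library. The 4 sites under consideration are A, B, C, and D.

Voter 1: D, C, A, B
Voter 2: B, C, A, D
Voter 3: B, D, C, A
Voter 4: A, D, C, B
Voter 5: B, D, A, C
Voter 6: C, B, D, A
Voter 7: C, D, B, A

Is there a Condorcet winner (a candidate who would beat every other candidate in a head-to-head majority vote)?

No

Head-to-head results (7 voters total):
A vs B: B wins 5–2.
A vs C: C wins 5–2.
A vs D: D wins 5–2.
B vs C: C wins 4–3.
B vs D: B wins 4–3.
C vs D: D wins 4–3.
No candidate beats all others: B beats D beats C beats B, a majority cycle.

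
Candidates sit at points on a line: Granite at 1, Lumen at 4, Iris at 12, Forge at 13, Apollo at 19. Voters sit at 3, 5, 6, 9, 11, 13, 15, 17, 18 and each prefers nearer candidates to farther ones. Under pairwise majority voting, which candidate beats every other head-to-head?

Iris

With single-peaked preferences on a line, the Condorcet winner is the candidate closest to the median voter.
The median voter (position 11) is closest to Iris at 12.
Check: Iris vs Forge — voters closer to Iris: 5 of 9.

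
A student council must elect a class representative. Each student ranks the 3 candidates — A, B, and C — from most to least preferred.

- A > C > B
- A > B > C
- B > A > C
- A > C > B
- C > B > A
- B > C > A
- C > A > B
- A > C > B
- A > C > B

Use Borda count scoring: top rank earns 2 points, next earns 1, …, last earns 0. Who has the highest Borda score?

A

Borda scores:
  A: 2 + 2 + 1 + 2 + 0 + 0 + 1 + 2 + 2 = 12
  B: 0 + 1 + 2 + 0 + 1 + 2 + 0 + 0 + 0 = 6
  C: 1 + 0 + 0 + 1 + 2 + 1 + 2 + 1 + 1 = 9
A has the highest total.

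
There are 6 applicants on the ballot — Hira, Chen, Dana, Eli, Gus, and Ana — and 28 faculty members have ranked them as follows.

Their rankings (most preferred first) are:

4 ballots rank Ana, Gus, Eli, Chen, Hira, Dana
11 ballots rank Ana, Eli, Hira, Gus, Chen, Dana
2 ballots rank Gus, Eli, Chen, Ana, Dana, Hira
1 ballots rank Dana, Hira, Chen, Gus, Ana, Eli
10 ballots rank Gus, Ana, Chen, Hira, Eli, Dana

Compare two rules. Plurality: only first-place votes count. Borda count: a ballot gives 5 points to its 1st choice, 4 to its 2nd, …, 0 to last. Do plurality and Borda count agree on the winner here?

Plurality first-place counts: Hira 0, Chen 0, Dana 1, Eli 0, Gus 12, Ana 15 → Ana.
Borda totals: Hira 61, Chen 58, Dana 7, Eli 74, Gus 100, Ana 120 → Ana.
The two rules agree on Ana.

Yes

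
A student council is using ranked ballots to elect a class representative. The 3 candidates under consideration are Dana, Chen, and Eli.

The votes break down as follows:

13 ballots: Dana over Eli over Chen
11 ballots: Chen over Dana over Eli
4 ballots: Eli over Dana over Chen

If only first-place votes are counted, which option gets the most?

First-place vote totals:
  Dana: 13
  Chen: 11
  Eli: 4
Dana has the most first-place votes.

Dana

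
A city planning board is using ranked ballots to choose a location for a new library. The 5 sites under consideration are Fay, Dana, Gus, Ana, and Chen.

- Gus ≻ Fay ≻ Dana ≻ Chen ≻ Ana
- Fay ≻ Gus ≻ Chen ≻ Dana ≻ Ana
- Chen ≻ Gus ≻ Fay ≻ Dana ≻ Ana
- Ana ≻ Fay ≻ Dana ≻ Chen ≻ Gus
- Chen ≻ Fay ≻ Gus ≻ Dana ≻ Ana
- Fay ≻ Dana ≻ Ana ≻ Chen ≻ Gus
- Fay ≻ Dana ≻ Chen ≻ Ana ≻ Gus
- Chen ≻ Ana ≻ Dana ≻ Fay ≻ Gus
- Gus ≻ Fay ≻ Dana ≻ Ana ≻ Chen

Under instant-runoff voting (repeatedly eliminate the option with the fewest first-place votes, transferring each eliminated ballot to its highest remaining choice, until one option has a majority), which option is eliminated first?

Dana

Round 1: Fay 3, Chen 3, Gus 2, Ana 1, Dana 0. Dana has the fewest and is eliminated.
Round 2: Fay 3, Chen 3, Gus 2, Ana 1. Ana has the fewest and is eliminated.
Round 3: Fay 4, Chen 3, Gus 2. Gus has the fewest and is eliminated.
Round 4: Fay 6, Chen 3. Fay has a majority.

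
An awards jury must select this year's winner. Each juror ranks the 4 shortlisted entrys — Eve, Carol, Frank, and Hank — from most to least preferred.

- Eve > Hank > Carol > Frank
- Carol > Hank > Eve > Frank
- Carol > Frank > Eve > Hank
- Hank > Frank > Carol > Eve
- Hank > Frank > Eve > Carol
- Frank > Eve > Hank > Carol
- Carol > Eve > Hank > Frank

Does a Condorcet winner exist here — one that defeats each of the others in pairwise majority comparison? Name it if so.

Head-to-head results (7 voters total):
Eve vs Carol: Carol wins 4–3.
Eve vs Frank: Frank wins 4–3.
Eve vs Hank: Eve wins 4–3.
Carol vs Frank: Carol wins 4–3.
Carol vs Hank: Hank wins 4–3.
Frank vs Hank: Hank wins 5–2.
No candidate beats all others: Eve beats Hank beats Carol beats Eve, a majority cycle.

There is no Condorcet winner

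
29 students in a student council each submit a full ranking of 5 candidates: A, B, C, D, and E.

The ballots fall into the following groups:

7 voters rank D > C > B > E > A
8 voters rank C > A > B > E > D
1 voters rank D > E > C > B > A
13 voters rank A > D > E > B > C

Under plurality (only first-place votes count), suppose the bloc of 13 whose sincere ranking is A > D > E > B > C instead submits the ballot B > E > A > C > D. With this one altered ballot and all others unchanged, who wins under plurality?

First-place totals with the altered ballot: A 0, B 13, C 8, D 8, E 0.
The switch changes the winner from A to B.

B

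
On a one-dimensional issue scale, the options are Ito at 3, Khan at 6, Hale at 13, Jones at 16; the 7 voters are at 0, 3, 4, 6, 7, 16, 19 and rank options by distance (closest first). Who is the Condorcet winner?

Khan

With single-peaked preferences on a line, the Condorcet winner is the candidate closest to the median voter.
The median voter (position 6) is closest to Khan at 6.
Check: Khan vs Hale — voters closer to Khan: 5 of 7.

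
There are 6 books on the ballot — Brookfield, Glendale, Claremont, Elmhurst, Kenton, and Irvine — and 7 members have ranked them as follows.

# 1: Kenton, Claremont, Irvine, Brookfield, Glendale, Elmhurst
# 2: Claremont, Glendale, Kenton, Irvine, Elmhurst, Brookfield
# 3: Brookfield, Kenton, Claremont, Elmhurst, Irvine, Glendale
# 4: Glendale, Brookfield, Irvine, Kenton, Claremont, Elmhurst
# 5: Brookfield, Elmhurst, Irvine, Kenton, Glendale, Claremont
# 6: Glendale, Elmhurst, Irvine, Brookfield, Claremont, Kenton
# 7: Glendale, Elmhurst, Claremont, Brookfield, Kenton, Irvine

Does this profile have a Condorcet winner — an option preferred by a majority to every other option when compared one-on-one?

Yes

Head-to-head results (7 voters total):
Brookfield vs Glendale: Glendale wins 4–3.
Brookfield vs Claremont: Brookfield wins 4–3.
Brookfield vs Elmhurst: Brookfield wins 4–3.
Brookfield vs Kenton: Brookfield wins 5–2.
Brookfield vs Irvine: Brookfield wins 4–3.
Glendale vs Claremont: Glendale wins 4–3.
Glendale vs Elmhurst: Glendale wins 5–2.
Glendale vs Kenton: Glendale wins 4–3.
Glendale vs Irvine: Glendale wins 4–3.
Claremont vs Elmhurst: Claremont wins 4–3.
Claremont vs Kenton: Kenton wins 4–3.
Claremont vs Irvine: Claremont wins 4–3.
Elmhurst vs Kenton: Kenton wins 4–3.
Elmhurst vs Irvine: Elmhurst wins 4–3.
Kenton vs Irvine: Kenton wins 4–3.
Glendale beats each rival — Brookfield (4–3), Claremont (4–3), Elmhurst (5–2), Kenton (4–3), Irvine (4–3) — so Glendale is the Condorcet winner.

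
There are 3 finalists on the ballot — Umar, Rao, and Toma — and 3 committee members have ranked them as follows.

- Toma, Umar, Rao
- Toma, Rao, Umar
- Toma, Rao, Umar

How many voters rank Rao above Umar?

2

Ballots ranking Rao above Umar: 2.
Ballots ranking Umar above Rao: 1.
So 2 of 3 voters prefer Rao to Umar.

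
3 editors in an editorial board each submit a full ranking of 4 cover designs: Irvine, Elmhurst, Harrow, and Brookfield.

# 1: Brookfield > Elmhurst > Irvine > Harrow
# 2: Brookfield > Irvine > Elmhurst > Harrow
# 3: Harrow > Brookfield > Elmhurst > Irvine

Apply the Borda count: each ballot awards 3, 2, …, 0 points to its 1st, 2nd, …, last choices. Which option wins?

Borda scores:
  Irvine: 1 + 2 + 0 = 3
  Elmhurst: 2 + 1 + 1 = 4
  Harrow: 0 + 0 + 3 = 3
  Brookfield: 3 + 3 + 2 = 8
Brookfield has the highest total.

Brookfield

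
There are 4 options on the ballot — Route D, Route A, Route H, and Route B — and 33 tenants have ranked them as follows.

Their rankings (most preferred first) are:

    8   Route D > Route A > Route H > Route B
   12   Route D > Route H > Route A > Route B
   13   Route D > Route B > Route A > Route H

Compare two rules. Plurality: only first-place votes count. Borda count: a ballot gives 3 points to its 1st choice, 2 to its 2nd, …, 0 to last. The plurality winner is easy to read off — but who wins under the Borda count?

Route D

Plurality first-place counts: Route D 33, Route A 0, Route H 0, Route B 0 → Route D.
Borda totals: Route D 99, Route A 41, Route H 32, Route B 26 → Route D.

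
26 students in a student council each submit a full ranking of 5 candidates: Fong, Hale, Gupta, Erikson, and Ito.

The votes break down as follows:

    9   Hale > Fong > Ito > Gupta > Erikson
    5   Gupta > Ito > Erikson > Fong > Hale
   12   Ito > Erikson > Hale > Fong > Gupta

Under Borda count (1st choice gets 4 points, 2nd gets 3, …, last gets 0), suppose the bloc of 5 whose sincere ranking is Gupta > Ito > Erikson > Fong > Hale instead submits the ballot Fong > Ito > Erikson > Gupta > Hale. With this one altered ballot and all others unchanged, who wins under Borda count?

Ito

Borda totals with the altered ballot: Fong 59, Hale 60, Gupta 14, Erikson 46, Ito 81.
The winner is unchanged: still Ito.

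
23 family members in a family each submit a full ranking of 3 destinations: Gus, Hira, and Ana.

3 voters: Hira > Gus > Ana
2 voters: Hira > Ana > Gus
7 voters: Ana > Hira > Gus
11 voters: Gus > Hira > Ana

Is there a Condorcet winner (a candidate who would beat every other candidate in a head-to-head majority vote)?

Head-to-head results (23 voters total):
Gus vs Hira: Hira wins 12–11.
Gus vs Ana: Gus wins 14–9.
Hira vs Ana: Hira wins 16–7.
Hira beats each rival — Gus (12–11), Ana (16–7) — so Hira is the Condorcet winner.

Yes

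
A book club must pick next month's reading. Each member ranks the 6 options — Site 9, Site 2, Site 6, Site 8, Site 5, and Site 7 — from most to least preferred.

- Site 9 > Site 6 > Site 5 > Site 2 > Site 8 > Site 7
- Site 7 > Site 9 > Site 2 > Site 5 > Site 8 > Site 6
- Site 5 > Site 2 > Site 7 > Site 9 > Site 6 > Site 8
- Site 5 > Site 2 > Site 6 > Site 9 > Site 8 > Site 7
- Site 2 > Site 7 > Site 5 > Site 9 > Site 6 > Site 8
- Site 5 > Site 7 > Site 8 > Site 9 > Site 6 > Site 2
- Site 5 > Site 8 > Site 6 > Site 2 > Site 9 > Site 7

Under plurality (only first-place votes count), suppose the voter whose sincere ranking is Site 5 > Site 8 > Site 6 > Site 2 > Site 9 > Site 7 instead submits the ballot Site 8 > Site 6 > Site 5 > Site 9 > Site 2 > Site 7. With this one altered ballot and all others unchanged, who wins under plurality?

Site 5

First-place totals with the altered ballot: Site 9 1, Site 2 1, Site 6 0, Site 8 1, Site 5 3, Site 7 1.
The winner is unchanged: still Site 5.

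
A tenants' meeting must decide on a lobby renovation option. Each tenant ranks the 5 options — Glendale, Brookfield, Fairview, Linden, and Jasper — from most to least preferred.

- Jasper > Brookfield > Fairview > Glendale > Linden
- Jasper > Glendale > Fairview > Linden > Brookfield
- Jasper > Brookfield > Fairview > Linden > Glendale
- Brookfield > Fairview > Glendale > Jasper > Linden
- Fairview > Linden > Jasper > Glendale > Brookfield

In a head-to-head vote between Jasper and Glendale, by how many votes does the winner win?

Ballots ranking Jasper above Glendale: 4.
Ballots ranking Glendale above Jasper: 1.
Jasper wins 4–1, a margin of 3.

3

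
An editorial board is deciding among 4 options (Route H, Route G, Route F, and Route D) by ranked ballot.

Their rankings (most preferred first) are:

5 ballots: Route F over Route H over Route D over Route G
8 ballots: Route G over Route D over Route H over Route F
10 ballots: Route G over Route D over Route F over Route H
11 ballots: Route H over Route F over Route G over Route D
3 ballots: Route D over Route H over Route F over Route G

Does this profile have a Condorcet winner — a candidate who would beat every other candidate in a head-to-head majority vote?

Head-to-head results (37 voters total):
Route H vs Route G: Route H wins 19–18.
Route H vs Route F: Route H wins 22–15.
Route H vs Route D: Route D wins 21–16.
Route G vs Route F: Route F wins 19–18.
Route G vs Route D: Route G wins 29–8.
Route F vs Route D: Route D wins 21–16.
No candidate beats all others: Route H beats Route G beats Route D beats Route H, a majority cycle.

No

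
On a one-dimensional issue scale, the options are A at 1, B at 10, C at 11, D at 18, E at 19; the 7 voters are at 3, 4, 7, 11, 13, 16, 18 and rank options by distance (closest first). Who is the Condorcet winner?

C

With single-peaked preferences on a line, the Condorcet winner is the candidate closest to the median voter.
The median voter (position 11) is closest to C at 11.
Check: C vs B — voters closer to C: 4 of 7.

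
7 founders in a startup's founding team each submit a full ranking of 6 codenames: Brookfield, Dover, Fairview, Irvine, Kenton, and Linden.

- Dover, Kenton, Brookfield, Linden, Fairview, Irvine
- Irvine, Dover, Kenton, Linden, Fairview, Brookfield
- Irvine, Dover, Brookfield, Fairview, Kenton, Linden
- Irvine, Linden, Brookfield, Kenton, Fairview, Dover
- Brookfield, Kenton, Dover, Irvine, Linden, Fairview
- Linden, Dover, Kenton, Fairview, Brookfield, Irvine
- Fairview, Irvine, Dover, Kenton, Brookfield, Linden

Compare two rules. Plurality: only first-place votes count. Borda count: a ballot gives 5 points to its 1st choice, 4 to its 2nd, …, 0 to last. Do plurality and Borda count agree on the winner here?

Plurality first-place counts: Brookfield 1, Dover 1, Fairview 1, Irvine 3, Kenton 0, Linden 1 → Irvine.
Borda totals: Brookfield 16, Dover 23, Fairview 12, Irvine 21, Kenton 19, Linden 14 → Dover.
The two rules disagree: plurality picks Irvine, Borda picks Dover.

No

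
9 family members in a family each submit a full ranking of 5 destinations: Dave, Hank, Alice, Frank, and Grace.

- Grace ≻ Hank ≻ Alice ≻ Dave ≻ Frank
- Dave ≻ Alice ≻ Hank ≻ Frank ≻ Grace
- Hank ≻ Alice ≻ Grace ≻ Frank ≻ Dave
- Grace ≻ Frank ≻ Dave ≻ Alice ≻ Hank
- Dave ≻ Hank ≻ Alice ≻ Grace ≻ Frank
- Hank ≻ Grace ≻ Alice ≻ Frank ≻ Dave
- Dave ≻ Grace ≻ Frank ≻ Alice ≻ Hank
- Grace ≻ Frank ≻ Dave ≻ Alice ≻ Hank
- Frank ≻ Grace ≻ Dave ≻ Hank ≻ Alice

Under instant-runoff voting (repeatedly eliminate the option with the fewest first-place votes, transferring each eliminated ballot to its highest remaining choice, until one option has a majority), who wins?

Round 1: Dave 3, Grace 3, Hank 2, Frank 1, Alice 0. Alice has the fewest and is eliminated.
Round 2: Dave 3, Grace 3, Hank 2, Frank 1. Frank has the fewest and is eliminated.
Round 3: Grace 4, Dave 3, Hank 2. Hank has the fewest and is eliminated.
Round 4: Grace 6, Dave 3. Grace has a majority.

Grace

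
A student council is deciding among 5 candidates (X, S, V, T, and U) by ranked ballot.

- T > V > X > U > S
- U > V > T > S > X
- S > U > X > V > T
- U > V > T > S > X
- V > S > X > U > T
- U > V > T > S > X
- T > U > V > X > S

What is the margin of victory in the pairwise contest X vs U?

3

Ballots ranking X above U: 2.
Ballots ranking U above X: 5.
U wins 5–2, a margin of 3.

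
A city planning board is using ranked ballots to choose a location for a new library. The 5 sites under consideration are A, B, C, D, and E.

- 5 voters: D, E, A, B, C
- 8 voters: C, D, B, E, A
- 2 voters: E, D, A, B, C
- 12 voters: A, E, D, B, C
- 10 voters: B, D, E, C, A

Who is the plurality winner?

First-place vote totals:
  A: 12
  B: 10
  C: 8
  D: 5
  E: 2
A has the most first-place votes.

A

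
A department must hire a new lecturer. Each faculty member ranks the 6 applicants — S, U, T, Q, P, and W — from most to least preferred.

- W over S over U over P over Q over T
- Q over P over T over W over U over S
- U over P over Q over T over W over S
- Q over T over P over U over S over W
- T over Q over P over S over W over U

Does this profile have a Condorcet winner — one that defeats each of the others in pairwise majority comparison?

Head-to-head results (5 voters total):
S vs U: U wins 3–2.
S vs T: T wins 4–1.
S vs Q: Q wins 4–1.
S vs P: P wins 4–1.
S vs W: W wins 3–2.
U vs T: T wins 3–2.
U vs Q: Q wins 3–2.
U vs P: P wins 3–2.
U vs W: W wins 3–2.
T vs Q: Q wins 4–1.
T vs P: P wins 3–2.
T vs W: T wins 4–1.
Q vs P: Q wins 3–2.
Q vs W: Q wins 4–1.
P vs W: P wins 4–1.
Q beats each rival — S (4–1), U (3–2), T (4–1), P (3–2), W (4–1) — so Q is the Condorcet winner.

Yes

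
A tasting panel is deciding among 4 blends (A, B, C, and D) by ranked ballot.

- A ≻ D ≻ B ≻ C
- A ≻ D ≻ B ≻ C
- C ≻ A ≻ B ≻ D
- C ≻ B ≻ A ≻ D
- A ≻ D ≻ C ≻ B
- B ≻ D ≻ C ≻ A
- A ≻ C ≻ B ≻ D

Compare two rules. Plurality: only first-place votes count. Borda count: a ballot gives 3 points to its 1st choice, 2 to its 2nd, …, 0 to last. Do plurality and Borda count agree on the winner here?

Plurality first-place counts: A 4, B 1, C 2, D 0 → A.
Borda totals: A 15, B 9, C 10, D 8 → A.
The two rules agree on A.

Yes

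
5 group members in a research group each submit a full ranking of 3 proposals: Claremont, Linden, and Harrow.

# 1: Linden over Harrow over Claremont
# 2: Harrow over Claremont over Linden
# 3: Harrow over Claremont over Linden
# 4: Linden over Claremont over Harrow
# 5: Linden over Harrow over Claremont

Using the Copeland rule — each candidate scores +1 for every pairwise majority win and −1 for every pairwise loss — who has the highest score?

Pairwise results:
  Claremont vs Linden: Linden wins 3–2.
  Claremont vs Harrow: Harrow wins 4–1.
  Linden vs Harrow: Linden wins 3–2.
Copeland scores (wins − losses):
  Claremont: 0 − 2 = -2
  Linden: 2 − 0 = 2
  Harrow: 1 − 1 = 0
Linden has the best Copeland score.

Linden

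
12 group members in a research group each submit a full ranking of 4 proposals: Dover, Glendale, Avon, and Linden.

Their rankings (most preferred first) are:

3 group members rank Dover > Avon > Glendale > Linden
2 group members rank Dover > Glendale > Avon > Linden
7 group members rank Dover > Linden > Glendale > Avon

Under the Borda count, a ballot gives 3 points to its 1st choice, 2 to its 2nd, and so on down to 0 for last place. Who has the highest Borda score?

Borda scores:
  Dover: 3·3 + 2·3 + 7·3 = 36
  Glendale: 3·1 + 2·2 + 7·1 = 14
  Avon: 3·2 + 2·1 + 7·0 = 8
  Linden: 3·0 + 2·0 + 7·2 = 14
Dover has the highest total.

Dover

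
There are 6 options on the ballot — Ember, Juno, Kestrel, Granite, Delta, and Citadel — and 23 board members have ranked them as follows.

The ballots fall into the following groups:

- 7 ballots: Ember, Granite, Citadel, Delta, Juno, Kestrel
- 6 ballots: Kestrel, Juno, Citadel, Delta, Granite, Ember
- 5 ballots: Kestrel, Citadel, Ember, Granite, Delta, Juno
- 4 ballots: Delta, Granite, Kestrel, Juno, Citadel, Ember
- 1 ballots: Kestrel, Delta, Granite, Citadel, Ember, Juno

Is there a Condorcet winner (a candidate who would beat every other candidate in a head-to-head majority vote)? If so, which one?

Kestrel

Head-to-head results (23 voters total):
Ember vs Juno: Ember wins 13–10.
Ember vs Kestrel: Kestrel wins 16–7.
Ember vs Granite: Ember wins 12–11.
Ember vs Delta: Ember wins 12–11.
Ember vs Citadel: Citadel wins 16–7.
Juno vs Kestrel: Kestrel wins 16–7.
Juno vs Granite: Granite wins 17–6.
Juno vs Delta: Delta wins 17–6.
Juno vs Citadel: Citadel wins 13–10.
Kestrel vs Granite: Kestrel wins 12–11.
Kestrel vs Delta: Kestrel wins 12–11.
Kestrel vs Citadel: Kestrel wins 16–7.
Granite vs Delta: Granite wins 12–11.
Granite vs Citadel: Granite wins 12–11.
Delta vs Citadel: Citadel wins 18–5.
Kestrel beats each rival — Ember (16–7), Juno (16–7), Granite (12–11), Delta (12–11), Citadel (16–7) — so Kestrel is the Condorcet winner.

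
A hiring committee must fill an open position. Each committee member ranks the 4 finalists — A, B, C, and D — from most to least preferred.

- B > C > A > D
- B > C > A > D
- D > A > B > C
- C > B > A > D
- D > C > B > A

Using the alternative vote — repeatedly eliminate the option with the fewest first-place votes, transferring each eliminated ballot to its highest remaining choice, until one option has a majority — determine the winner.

B

Round 1: B 2, D 2, C 1, A 0. A has the fewest and is eliminated.
Round 2: B 2, D 2, C 1. C has the fewest and is eliminated.
Round 3: B 3, D 2. B has a majority.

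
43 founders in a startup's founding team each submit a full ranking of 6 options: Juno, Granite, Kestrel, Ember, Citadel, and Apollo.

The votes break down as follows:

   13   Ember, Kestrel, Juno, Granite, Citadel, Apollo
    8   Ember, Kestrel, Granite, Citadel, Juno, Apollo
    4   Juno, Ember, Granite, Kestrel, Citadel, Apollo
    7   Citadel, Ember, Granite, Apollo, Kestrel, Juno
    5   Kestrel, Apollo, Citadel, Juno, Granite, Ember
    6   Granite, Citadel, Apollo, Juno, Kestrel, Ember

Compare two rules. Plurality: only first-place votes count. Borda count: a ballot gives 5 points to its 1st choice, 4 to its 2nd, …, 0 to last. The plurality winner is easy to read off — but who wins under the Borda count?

Plurality first-place counts: Juno 4, Granite 6, Kestrel 5, Ember 21, Citadel 7, Apollo 0 → Ember.
Borda totals: Juno 89, Granite 118, Kestrel 130, Ember 149, Citadel 107, Apollo 52 → Ember.

Ember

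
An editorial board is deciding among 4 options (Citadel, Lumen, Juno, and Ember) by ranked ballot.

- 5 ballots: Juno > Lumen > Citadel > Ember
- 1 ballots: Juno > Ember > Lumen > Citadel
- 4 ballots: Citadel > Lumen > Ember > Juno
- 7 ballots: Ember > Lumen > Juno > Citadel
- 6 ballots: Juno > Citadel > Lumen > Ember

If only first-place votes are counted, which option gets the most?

Juno

First-place vote totals:
  Citadel: 4
  Lumen: 0
  Juno: 12
  Ember: 7
Juno has the most first-place votes.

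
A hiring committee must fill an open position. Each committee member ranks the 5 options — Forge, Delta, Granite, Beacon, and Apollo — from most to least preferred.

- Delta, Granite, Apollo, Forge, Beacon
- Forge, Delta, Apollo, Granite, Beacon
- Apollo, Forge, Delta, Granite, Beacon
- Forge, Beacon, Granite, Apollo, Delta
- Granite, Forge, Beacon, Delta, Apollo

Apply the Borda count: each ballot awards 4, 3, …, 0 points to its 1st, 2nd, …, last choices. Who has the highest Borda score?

Forge

Borda scores:
  Forge: 1 + 4 + 3 + 4 + 3 = 15
  Delta: 4 + 3 + 2 + 0 + 1 = 10
  Granite: 3 + 1 + 1 + 2 + 4 = 11
  Beacon: 0 + 0 + 0 + 3 + 2 = 5
  Apollo: 2 + 2 + 4 + 1 + 0 = 9
Forge has the highest total.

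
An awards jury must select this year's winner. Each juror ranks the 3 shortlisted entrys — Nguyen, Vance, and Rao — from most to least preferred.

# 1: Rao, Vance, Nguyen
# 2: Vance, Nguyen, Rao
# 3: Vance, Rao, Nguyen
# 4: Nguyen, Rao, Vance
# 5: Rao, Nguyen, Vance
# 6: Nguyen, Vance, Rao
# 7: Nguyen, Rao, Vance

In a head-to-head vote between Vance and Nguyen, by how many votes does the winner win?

1

Ballots ranking Vance above Nguyen: 3.
Ballots ranking Nguyen above Vance: 4.
Nguyen wins 4–3, a margin of 1.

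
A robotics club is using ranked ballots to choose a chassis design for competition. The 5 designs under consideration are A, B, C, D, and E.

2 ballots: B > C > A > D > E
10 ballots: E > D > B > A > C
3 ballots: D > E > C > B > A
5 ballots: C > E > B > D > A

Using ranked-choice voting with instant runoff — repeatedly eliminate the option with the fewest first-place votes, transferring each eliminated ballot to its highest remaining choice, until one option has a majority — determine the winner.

E

Round 1: E 10, C 5, D 3, B 2, A 0. A has the fewest and is eliminated.
Round 2: E 10, C 5, D 3, B 2. B has the fewest and is eliminated.
Round 3: E 10, C 7, D 3. D has the fewest and is eliminated.
Round 4: E 13, C 7. E has a majority.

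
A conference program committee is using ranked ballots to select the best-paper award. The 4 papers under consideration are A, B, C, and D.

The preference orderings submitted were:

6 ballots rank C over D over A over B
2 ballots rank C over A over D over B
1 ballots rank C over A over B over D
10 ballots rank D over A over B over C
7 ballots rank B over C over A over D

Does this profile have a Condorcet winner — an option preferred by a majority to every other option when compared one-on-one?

No

Head-to-head results (26 voters total):
A vs B: A wins 19–7.
A vs C: C wins 16–10.
A vs D: D wins 16–10.
B vs C: B wins 17–9.
B vs D: D wins 18–8.
C vs D: C wins 16–10.
No candidate beats all others: A beats B beats C beats A, a majority cycle.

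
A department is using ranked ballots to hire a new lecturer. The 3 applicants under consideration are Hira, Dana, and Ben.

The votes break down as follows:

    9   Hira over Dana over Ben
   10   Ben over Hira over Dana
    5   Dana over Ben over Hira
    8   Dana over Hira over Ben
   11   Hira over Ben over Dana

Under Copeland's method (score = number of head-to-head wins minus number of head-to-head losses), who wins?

Hira

Pairwise results:
  Hira vs Dana: Hira wins 30–13.
  Hira vs Ben: Hira wins 28–15.
  Dana vs Ben: Dana wins 22–21.
Copeland scores (wins − losses):
  Hira: 2 − 0 = 2
  Dana: 1 − 1 = 0
  Ben: 0 − 2 = -2
Hira has the best Copeland score.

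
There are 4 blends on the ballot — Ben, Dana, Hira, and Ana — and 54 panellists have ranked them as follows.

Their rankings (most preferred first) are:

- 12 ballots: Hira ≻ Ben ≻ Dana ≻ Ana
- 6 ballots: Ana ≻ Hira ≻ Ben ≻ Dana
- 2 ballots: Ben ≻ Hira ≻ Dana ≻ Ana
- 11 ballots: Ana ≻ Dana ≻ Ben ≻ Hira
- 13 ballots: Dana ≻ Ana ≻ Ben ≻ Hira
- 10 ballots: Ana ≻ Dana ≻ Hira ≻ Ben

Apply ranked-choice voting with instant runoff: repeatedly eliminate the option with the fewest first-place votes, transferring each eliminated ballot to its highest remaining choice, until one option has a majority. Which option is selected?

Round 1: Ana 27, Dana 13, Hira 12, Ben 2. Ben has the fewest and is eliminated.
Round 2: Ana 27, Hira 14, Dana 13. Dana has the fewest and is eliminated.
Round 3: Ana 40, Hira 14. Ana has a majority.

Ana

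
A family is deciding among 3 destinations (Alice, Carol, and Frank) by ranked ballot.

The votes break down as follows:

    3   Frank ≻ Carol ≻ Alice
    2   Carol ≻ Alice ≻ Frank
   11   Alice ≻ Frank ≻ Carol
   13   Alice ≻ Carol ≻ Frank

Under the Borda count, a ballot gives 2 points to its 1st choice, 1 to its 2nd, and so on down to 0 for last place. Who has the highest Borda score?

Alice

Borda scores:
  Alice: 3·0 + 2·1 + 11·2 + 13·2 = 50
  Carol: 3·1 + 2·2 + 11·0 + 13·1 = 20
  Frank: 3·2 + 2·0 + 11·1 + 13·0 = 17
Alice has the highest total.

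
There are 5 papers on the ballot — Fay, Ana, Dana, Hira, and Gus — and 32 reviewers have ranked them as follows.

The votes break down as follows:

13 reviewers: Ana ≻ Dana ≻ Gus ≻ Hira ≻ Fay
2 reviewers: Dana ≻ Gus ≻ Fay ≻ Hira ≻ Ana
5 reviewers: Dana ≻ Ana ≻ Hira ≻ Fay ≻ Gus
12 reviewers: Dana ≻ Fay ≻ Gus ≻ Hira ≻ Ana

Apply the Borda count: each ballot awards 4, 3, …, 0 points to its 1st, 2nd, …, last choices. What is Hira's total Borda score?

37

Borda scores:
  Fay: 13·0 + 2·2 + 5·1 + 12·3 = 45
  Ana: 13·4 + 2·0 + 5·3 + 12·0 = 67
  Dana: 13·3 + 2·4 + 5·4 + 12·4 = 115
  Hira: 13·1 + 2·1 + 5·2 + 12·1 = 37
  Gus: 13·2 + 2·3 + 5·0 + 12·2 = 56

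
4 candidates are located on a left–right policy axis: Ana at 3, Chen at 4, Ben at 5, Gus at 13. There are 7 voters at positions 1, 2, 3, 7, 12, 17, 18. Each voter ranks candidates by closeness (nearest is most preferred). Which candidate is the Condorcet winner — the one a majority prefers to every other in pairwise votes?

With single-peaked preferences on a line, the Condorcet winner is the candidate closest to the median voter.
The median voter (position 7) is closest to Ben at 5.
Check: Ben vs Ana — voters closer to Ben: 4 of 7.

Ben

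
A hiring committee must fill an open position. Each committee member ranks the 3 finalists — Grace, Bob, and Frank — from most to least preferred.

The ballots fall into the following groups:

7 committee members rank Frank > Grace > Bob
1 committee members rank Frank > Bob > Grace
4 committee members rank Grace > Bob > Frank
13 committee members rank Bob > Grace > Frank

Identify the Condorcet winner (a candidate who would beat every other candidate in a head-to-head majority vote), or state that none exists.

Head-to-head results (25 voters total):
Grace vs Bob: Bob wins 14–11.
Grace vs Frank: Grace wins 17–8.
Bob vs Frank: Bob wins 17–8.
Bob beats each rival — Grace (14–11), Frank (17–8) — so Bob is the Condorcet winner.

Bob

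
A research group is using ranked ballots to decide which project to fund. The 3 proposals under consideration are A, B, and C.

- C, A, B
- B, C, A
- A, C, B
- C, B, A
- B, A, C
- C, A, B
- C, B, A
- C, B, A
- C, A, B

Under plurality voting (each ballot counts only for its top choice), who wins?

First-place vote totals:
  A: 1
  B: 2
  C: 6
C has the most first-place votes.

C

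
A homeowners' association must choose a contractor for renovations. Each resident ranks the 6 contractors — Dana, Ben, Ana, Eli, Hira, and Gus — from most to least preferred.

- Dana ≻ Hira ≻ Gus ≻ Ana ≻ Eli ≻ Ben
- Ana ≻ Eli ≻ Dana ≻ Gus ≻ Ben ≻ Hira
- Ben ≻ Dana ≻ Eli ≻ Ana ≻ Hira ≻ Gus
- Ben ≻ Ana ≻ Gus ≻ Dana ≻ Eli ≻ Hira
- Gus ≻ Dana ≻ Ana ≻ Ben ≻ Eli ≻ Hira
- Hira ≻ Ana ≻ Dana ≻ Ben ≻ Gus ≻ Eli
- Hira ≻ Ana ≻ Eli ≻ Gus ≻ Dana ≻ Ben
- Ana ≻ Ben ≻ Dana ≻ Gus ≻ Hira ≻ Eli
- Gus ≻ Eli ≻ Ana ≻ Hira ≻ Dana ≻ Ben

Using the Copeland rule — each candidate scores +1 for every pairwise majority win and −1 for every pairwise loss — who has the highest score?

Pairwise results:
  Dana vs Ben: Dana wins 6–3.
  Dana vs Ana: Ana wins 6–3.
  Dana vs Eli: Dana wins 6–3.
  Dana vs Hira: Dana wins 6–3.
  Dana vs Gus: Dana wins 5–4.
  Ben vs Ana: Ana wins 7–2.
  Ben vs Eli: Ben wins 5–4.
  Ben vs Hira: Ben wins 5–4.
  Ben vs Gus: Gus wins 5–4.
  Ana vs Eli: Ana wins 7–2.
  Ana vs Hira: Ana wins 6–3.
  Ana vs Gus: Ana wins 6–3.
  Eli vs Hira: Eli wins 5–4.
  Eli vs Gus: Gus wins 6–3.
  Hira vs Gus: Gus wins 5–4.
Copeland scores (wins − losses):
  Dana: 4 − 1 = 3
  Ben: 2 − 3 = -1
  Ana: 5 − 0 = 5
  Eli: 1 − 4 = -3
  Hira: 0 − 5 = -5
  Gus: 3 − 2 = 1
Ana has the best Copeland score.

Ana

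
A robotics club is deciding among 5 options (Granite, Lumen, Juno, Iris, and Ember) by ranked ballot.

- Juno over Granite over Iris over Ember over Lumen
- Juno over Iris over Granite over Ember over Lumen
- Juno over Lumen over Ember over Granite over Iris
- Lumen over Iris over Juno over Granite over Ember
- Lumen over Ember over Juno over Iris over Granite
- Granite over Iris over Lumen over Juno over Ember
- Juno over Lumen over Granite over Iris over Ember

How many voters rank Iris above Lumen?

3

Ballots ranking Iris above Lumen: 3.
Ballots ranking Lumen above Iris: 4.
So 3 of 7 voters prefer Iris to Lumen.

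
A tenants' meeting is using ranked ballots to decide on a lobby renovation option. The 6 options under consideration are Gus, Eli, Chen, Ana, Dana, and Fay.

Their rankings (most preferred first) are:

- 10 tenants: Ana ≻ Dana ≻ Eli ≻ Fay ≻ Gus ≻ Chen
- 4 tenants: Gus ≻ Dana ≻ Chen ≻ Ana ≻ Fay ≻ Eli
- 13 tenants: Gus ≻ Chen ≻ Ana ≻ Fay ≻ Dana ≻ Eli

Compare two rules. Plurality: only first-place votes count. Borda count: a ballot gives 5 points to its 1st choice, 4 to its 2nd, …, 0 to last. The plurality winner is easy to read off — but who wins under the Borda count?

Ana

Plurality first-place counts: Gus 17, Eli 0, Chen 0, Ana 10, Dana 0, Fay 0 → Gus.
Borda totals: Gus 95, Eli 30, Chen 64, Ana 97, Dana 69, Fay 50 → Ana.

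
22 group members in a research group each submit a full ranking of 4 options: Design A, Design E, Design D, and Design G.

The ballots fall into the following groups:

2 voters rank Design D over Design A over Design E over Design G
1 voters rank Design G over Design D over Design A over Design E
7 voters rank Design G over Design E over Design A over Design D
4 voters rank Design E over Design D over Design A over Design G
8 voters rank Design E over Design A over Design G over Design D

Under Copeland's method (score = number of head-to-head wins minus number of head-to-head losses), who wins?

Pairwise results:
  Design A vs Design E: Design E wins 19–3.
  Design A vs Design D: Design A wins 15–7.
  Design A vs Design G: Design A wins 14–8.
  Design E vs Design D: Design E wins 19–3.
  Design E vs Design G: Design E wins 14–8.
  Design D vs Design G: Design G wins 16–6.
Copeland scores (wins − losses):
  Design A: 2 − 1 = 1
  Design E: 3 − 0 = 3
  Design D: 0 − 3 = -3
  Design G: 1 − 2 = -1
Design E has the best Copeland score.

Design E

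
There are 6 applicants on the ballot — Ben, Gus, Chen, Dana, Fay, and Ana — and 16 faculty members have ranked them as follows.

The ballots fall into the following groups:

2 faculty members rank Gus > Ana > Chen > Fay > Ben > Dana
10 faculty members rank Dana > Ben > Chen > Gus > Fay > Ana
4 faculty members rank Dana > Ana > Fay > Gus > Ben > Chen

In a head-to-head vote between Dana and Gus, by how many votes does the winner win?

Ballots ranking Dana above Gus: 10+4 = 14.
Ballots ranking Gus above Dana: 2.
Dana wins 14–2, a margin of 12.

12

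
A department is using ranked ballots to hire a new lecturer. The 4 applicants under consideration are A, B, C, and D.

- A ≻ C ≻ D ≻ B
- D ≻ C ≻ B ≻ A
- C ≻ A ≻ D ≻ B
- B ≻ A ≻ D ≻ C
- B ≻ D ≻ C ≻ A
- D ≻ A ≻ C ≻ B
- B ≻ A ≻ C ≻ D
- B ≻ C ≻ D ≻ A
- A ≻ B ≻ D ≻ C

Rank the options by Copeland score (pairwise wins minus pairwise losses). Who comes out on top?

B

Pairwise results:
  A vs B: B wins 5–4.
  A vs C: A wins 5–4.
  A vs D: A wins 5–4.
  B vs C: B wins 5–4.
  B vs D: B wins 5–4.
  C vs D: D wins 5–4.
Copeland scores (wins − losses):
  A: 2 − 1 = 1
  B: 3 − 0 = 3
  C: 0 − 3 = -3
  D: 1 − 2 = -1
B has the best Copeland score.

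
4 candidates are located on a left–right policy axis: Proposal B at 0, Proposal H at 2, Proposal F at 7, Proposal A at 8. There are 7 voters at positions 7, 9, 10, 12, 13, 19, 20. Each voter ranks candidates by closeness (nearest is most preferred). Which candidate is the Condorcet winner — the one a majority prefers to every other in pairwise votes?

With single-peaked preferences on a line, the Condorcet winner is the candidate closest to the median voter.
The median voter (position 12) is closest to Proposal A at 8.
Check: Proposal A vs Proposal F — voters closer to Proposal A: 6 of 7.

Proposal A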